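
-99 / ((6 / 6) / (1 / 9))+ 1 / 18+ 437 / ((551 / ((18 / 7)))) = -32539 / 3654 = -8.91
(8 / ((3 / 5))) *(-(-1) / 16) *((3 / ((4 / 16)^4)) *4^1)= 2560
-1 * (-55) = 55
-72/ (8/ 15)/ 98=-135/ 98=-1.38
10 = 10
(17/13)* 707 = 12019/13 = 924.54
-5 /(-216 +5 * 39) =5 /21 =0.24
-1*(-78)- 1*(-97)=175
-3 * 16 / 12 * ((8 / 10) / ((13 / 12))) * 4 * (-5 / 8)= 7.38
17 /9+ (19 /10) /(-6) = 283 /180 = 1.57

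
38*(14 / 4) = 133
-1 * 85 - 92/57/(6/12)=-5029/57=-88.23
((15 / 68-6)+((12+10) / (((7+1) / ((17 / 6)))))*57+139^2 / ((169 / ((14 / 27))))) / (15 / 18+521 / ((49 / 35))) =1.33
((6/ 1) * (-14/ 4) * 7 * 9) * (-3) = 3969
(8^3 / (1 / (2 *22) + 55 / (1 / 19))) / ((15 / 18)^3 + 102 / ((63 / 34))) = 1261568 / 143234221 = 0.01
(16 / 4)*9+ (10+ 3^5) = 289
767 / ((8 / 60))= 11505 / 2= 5752.50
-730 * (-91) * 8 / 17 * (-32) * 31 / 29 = -527188480 / 493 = -1069347.83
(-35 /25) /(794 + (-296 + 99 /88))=-56 /19965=-0.00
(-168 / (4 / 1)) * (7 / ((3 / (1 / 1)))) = -98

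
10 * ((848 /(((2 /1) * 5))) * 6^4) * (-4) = -4396032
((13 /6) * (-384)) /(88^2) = -13 /121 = -0.11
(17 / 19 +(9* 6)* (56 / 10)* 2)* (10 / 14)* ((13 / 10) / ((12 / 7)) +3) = 1626.00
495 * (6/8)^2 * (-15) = -66825/16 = -4176.56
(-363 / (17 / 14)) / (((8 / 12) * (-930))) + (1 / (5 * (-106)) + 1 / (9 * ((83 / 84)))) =0.59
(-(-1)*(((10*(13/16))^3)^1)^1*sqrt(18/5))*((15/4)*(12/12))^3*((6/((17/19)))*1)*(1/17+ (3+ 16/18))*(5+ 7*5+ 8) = 1595495728125*sqrt(10)/73984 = 68195832.85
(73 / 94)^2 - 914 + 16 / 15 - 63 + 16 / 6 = -128916829 / 132540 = -972.66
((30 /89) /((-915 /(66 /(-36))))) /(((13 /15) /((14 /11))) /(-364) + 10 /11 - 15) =-237160 /4948647509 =-0.00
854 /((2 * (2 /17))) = 7259 /2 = 3629.50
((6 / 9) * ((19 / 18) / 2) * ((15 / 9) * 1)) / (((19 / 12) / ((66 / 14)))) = 110 / 63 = 1.75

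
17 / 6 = 2.83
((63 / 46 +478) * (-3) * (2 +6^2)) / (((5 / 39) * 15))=-16339791 / 575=-28417.03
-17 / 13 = -1.31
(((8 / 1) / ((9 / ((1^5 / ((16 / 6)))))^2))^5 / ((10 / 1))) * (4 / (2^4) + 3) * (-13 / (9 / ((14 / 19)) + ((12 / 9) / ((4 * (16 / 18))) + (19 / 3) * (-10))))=1183 / 27491954688000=0.00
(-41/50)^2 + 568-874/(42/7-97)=131557971/227500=578.28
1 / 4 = 0.25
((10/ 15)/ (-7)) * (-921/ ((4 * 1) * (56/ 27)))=8289/ 784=10.57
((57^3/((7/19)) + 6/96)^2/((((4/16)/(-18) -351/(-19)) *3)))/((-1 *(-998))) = 180663851657267337/39517510592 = 4571741.72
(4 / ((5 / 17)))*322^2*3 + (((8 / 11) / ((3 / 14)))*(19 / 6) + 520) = 2094264784 / 495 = 4230837.95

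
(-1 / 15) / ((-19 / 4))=4 / 285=0.01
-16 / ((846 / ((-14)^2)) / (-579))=302624 / 141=2146.27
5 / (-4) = -5 / 4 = -1.25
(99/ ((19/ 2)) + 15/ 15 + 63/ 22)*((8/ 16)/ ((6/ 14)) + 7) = 292579/ 2508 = 116.66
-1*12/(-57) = 4/19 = 0.21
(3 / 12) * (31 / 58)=31 / 232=0.13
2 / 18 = 1 / 9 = 0.11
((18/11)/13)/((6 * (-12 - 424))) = -0.00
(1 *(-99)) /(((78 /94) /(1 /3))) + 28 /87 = -44615 /1131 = -39.45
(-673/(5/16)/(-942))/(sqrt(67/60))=2.16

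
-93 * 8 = -744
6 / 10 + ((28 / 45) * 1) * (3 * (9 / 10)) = 57 / 25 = 2.28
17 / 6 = 2.83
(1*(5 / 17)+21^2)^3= 422212590008 / 4913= 85937836.35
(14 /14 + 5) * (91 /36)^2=38.34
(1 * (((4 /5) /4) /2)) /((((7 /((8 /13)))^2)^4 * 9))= 8388608 /211613637426818445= 0.00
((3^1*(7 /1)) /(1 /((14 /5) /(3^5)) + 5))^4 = 7471182096 /2726544000625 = 0.00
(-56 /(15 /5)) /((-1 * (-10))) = -28 /15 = -1.87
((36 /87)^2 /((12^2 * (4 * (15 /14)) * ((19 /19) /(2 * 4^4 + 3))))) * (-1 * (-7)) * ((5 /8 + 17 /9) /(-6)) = -913507 /2179872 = -0.42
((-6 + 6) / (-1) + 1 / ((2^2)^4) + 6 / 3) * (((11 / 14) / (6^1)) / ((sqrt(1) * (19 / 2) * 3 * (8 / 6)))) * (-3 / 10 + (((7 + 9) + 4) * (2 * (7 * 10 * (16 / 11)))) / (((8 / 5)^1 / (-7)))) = -17640297 / 143360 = -123.05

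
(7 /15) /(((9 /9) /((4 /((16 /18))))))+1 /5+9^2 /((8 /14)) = 144.05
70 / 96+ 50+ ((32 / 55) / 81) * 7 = 3619559 / 71280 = 50.78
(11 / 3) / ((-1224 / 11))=-121 / 3672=-0.03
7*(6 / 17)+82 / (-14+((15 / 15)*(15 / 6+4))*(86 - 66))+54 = 57.18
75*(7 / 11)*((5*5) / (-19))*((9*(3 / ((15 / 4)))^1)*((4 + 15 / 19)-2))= -5008500 / 3971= -1261.27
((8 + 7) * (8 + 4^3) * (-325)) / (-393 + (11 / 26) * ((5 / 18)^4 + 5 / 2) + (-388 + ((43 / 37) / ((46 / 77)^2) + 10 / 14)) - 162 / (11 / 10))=288767692032019200 / 759551065126081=380.18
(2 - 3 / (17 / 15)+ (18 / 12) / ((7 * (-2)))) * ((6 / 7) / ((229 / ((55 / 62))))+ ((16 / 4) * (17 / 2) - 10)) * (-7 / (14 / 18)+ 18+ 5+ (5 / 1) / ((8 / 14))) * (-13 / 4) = 72368186787 / 54065984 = 1338.52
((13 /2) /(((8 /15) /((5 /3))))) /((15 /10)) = 325 /24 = 13.54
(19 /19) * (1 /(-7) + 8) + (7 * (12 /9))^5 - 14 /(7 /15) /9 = 120480271 /1701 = 70829.08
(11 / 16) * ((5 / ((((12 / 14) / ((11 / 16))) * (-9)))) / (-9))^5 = 93045705396875 / 454884608478875222016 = 0.00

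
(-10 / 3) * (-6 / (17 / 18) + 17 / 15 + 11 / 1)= -2948 / 153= -19.27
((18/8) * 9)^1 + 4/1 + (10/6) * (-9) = 37/4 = 9.25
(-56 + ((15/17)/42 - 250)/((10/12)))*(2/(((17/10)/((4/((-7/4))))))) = 13555520/14161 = 957.24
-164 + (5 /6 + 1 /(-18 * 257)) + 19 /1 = -333458 /2313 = -144.17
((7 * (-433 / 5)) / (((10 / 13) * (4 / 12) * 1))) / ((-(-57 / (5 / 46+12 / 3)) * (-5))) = 7447167 / 218500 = 34.08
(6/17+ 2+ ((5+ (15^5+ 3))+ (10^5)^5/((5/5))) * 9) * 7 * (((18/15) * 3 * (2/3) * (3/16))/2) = 96390000000000000007319695257/680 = 141750000000000000010764300.00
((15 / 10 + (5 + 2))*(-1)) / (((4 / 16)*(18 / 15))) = -85 / 3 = -28.33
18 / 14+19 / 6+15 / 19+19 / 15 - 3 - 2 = 6019 / 3990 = 1.51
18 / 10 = 9 / 5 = 1.80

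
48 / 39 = 16 / 13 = 1.23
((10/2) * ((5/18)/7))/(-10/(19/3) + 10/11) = -1045/3528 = -0.30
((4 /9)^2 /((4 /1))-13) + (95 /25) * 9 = 8606 /405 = 21.25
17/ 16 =1.06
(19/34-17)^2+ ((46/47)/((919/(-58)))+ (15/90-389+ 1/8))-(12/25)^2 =-22223378529187/187241655000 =-118.69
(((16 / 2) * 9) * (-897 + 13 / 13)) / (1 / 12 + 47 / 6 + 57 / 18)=-110592 / 19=-5820.63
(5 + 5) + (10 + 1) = 21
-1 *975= -975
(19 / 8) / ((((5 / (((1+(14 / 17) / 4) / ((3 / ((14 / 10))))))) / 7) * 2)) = 38171 / 40800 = 0.94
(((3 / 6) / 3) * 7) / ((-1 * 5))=-0.23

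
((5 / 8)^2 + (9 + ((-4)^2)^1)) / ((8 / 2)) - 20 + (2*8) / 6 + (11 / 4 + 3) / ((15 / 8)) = -30409 / 3840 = -7.92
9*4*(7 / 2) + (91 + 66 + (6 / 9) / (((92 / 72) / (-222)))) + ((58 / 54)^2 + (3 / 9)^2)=2824211 / 16767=168.44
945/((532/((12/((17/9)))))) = 3645/323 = 11.28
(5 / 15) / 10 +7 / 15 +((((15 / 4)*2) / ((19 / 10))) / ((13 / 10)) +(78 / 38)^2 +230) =2231519 / 9386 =237.75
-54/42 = -9/7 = -1.29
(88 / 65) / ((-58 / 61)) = -2684 / 1885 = -1.42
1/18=0.06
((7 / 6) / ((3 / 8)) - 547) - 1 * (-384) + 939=7012 / 9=779.11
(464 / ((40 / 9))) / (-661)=-0.16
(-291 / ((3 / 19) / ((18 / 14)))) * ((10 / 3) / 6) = -9215 / 7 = -1316.43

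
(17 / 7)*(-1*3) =-51 / 7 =-7.29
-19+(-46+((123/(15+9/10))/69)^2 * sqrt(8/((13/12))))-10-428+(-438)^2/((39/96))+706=672400 * sqrt(78)/173857437+6141647/13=472434.42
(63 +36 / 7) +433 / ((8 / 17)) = 55343 / 56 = 988.27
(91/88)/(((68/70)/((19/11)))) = 1.84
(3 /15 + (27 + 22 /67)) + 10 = 12572 /335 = 37.53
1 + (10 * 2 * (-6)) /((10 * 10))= -0.20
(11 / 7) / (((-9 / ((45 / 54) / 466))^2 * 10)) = 55 / 8865176544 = 0.00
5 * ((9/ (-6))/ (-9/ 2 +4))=15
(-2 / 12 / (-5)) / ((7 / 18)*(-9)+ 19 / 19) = -1 / 75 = -0.01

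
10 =10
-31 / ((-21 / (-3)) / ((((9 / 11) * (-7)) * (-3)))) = -837 / 11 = -76.09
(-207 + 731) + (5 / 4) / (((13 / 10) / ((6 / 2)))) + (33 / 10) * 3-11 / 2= 69067 / 130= 531.28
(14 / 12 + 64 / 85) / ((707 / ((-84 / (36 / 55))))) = -10769 / 30906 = -0.35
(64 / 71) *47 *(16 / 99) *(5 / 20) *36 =48128 / 781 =61.62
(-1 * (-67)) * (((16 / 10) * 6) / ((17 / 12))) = 454.02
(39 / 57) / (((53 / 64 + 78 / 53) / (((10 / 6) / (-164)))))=-55120 / 18230937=-0.00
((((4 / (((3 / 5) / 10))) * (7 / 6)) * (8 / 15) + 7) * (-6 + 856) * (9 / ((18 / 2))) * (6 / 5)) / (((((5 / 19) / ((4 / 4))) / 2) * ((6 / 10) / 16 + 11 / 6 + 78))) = 4705.45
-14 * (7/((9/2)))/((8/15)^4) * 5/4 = -1378125/4096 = -336.46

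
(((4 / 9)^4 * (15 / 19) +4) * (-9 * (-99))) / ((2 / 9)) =921206 / 57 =16161.51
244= 244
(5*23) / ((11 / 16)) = 1840 / 11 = 167.27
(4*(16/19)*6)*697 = 267648/19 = 14086.74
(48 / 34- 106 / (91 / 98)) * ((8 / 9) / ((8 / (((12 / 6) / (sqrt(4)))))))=-24916 / 1989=-12.53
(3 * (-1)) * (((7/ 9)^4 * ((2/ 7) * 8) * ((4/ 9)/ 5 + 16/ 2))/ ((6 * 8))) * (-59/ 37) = 7366268/ 10924065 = 0.67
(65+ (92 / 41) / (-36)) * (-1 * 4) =-95848 / 369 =-259.75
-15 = -15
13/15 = 0.87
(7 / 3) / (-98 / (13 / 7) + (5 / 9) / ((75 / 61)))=-4095 / 91817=-0.04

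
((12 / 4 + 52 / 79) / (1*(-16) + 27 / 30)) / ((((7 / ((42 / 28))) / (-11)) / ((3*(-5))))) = -715275 / 83503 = -8.57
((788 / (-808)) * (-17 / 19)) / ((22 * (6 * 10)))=3349 / 5066160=0.00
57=57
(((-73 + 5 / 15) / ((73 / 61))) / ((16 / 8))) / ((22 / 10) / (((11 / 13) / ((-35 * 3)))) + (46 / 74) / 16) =3936208 / 35388867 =0.11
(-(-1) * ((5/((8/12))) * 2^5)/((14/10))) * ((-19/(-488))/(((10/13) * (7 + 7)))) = 3705/5978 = 0.62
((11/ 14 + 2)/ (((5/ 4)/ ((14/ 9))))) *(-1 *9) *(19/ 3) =-197.60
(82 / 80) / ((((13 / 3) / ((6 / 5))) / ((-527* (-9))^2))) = 6385416.99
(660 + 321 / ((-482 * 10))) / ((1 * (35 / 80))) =12723516 / 8435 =1508.42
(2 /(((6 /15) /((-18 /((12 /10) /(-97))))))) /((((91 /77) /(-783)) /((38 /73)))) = -2381063850 /949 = -2509024.08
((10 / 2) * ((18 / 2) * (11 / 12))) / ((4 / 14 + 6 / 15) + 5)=7.26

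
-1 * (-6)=6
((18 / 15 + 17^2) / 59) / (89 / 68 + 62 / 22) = 1085348 / 910665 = 1.19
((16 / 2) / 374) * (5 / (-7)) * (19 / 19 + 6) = -0.11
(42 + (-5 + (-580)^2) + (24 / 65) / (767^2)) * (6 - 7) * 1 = -12864942109069 / 38238785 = -336437.00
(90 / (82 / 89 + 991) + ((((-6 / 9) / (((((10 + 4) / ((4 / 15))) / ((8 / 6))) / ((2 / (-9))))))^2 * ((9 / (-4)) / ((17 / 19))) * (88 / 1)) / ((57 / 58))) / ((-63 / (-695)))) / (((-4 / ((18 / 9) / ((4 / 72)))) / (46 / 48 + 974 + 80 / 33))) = -21363918583164281 / 43707310429860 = -488.80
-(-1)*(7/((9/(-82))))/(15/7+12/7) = -4018/243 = -16.53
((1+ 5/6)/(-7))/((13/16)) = -88/273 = -0.32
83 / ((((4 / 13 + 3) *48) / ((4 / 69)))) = 1079 / 35604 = 0.03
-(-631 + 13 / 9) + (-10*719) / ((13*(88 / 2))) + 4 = 1598417 / 2574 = 620.99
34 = 34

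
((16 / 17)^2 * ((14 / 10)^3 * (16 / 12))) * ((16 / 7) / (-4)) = -200704 / 108375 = -1.85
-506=-506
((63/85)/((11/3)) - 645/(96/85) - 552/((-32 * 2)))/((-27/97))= 1631832649/807840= 2019.99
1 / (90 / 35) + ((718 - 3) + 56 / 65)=838013 / 1170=716.25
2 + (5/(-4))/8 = 59/32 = 1.84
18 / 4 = 9 / 2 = 4.50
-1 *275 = -275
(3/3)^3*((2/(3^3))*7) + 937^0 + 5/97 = 4112/2619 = 1.57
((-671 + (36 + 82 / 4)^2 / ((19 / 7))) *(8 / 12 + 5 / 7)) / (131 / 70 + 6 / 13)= 72359495 / 242022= 298.98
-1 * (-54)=54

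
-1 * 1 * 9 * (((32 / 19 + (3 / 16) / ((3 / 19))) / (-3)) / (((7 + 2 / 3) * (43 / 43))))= 1.12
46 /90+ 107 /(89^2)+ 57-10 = 16939913 /356445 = 47.52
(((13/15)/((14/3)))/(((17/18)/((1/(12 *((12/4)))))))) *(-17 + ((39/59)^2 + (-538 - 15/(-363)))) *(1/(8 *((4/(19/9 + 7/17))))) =-586014858481/2454018114240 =-0.24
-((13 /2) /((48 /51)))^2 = -48841 /1024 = -47.70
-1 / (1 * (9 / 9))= -1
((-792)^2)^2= 393460125696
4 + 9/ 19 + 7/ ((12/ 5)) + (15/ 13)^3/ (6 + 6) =1883035/ 250458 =7.52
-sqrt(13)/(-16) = sqrt(13)/16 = 0.23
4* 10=40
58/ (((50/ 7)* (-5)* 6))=-203/ 750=-0.27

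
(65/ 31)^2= 4225/ 961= 4.40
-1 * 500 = -500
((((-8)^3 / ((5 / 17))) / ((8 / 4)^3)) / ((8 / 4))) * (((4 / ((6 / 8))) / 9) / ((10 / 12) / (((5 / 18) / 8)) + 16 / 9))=-2.50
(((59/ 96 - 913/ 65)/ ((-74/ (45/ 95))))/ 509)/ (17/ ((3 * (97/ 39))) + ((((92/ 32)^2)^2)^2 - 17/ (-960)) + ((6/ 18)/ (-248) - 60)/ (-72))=5351428842061824/ 147978089216472225011119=0.00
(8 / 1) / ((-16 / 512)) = -256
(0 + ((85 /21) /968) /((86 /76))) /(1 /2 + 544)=0.00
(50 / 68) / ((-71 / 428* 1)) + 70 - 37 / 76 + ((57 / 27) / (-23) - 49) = 15.99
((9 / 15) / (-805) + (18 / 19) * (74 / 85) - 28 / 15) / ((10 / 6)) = -4066547 / 6500375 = -0.63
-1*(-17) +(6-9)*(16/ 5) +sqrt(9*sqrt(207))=37/ 5 +3*23^(1/ 4)*sqrt(3)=18.78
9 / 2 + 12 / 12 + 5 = 10.50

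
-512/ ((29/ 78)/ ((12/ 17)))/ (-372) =39936/ 15283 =2.61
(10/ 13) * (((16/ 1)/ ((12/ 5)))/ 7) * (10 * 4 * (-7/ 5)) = -1600/ 39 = -41.03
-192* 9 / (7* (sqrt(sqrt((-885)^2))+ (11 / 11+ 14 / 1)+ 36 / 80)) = 3559680 / 603211 - 230400* sqrt(885) / 603211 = -5.46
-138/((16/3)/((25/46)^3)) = -140625/33856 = -4.15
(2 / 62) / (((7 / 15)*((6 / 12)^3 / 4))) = 2.21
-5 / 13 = -0.38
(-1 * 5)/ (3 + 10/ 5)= -1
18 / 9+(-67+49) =-16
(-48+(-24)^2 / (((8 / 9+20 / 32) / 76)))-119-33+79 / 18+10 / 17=957968039 / 33354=28721.23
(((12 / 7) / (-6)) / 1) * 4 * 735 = -840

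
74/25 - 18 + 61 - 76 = -751/25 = -30.04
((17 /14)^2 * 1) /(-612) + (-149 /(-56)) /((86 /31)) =145133 /151704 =0.96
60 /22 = 2.73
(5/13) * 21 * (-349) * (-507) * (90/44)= 64311975/22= 2923271.59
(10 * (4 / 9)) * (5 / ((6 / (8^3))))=51200 / 27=1896.30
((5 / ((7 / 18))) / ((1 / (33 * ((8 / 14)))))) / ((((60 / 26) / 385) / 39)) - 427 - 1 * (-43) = 11039772 / 7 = 1577110.29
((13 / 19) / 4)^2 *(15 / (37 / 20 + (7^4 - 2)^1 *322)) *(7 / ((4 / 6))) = 266175 / 44618436136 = 0.00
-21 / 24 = -0.88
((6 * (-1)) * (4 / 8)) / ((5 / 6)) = -18 / 5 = -3.60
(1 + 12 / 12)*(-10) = -20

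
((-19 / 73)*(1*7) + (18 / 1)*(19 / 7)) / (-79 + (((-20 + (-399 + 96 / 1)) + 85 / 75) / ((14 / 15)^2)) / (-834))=-46772110 / 78117519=-0.60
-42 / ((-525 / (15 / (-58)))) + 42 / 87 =67 / 145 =0.46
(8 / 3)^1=8 / 3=2.67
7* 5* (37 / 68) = 1295 / 68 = 19.04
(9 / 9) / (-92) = -1 / 92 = -0.01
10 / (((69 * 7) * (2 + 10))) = 5 / 2898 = 0.00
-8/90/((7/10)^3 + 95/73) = -58400/1080351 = -0.05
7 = 7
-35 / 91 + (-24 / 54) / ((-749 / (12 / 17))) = -0.38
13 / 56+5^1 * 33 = 9253 / 56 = 165.23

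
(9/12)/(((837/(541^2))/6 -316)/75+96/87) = -1909743525/7918760954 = -0.24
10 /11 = 0.91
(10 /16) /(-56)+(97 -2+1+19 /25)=1083587 /11200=96.75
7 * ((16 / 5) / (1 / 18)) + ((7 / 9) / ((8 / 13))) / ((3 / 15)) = 147427 / 360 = 409.52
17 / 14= 1.21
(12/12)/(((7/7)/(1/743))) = 1/743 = 0.00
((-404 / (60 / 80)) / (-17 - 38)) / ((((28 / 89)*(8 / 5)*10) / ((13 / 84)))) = 116857 / 388080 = 0.30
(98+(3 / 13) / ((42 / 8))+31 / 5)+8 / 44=104.43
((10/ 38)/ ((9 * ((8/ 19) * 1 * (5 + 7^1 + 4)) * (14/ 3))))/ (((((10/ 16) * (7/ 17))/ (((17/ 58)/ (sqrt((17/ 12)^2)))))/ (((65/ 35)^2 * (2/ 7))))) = 2873/ 3899224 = 0.00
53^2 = 2809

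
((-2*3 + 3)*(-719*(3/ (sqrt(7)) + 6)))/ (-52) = -6471/ 26 - 6471*sqrt(7)/ 364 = -295.92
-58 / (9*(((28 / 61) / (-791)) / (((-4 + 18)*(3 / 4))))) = 1399279 / 12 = 116606.58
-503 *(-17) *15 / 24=42755 / 8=5344.38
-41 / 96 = -0.43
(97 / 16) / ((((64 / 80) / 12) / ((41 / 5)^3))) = 20056011 / 400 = 50140.03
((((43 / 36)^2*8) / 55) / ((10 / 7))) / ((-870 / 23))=-297689 / 77517000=-0.00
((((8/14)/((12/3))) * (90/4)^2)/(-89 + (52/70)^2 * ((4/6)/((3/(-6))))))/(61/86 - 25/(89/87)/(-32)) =-32548635000/59488504031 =-0.55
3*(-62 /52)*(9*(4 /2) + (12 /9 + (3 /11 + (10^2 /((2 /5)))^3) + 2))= -15984397103 /286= -55889500.36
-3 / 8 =-0.38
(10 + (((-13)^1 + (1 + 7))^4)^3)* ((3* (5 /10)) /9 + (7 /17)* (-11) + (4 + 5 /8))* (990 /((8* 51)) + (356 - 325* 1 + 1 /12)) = 2145534839.39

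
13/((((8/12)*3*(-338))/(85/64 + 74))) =-4821/3328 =-1.45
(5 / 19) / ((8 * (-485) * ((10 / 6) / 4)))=-3 / 18430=-0.00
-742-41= -783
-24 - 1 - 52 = -77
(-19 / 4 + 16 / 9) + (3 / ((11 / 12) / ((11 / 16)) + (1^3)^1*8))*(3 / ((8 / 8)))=-253 / 126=-2.01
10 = 10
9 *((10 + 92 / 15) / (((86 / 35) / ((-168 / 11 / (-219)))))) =12936 / 3139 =4.12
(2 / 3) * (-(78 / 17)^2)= -4056 / 289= -14.03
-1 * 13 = -13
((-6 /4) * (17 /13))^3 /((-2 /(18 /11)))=1193859 /193336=6.18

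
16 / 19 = 0.84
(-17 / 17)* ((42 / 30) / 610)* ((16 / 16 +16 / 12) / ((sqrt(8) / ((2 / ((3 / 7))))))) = -343* sqrt(2) / 54900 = -0.01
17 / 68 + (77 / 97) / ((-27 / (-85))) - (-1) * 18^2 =3423023 / 10476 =326.75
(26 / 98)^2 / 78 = 13 / 14406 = 0.00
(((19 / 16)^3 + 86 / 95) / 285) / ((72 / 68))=17065637 / 1996185600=0.01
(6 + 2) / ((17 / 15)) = 120 / 17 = 7.06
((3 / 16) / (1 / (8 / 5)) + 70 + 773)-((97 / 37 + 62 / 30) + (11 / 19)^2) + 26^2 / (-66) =1216605673 / 1469270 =828.03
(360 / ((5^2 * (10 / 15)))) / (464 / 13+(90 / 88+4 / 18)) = 555984 / 950765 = 0.58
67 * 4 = 268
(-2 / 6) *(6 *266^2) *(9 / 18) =-70756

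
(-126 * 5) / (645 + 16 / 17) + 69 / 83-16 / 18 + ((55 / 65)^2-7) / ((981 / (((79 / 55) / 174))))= -248949018034544 / 241010732856465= -1.03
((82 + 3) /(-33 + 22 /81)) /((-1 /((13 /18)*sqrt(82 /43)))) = 9945*sqrt(3526) /227986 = 2.59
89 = 89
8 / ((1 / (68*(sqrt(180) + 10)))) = 12738.53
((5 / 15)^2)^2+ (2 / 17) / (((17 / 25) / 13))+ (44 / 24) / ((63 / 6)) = 399184 / 163863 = 2.44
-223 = -223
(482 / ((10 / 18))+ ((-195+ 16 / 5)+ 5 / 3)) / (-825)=-10162 / 12375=-0.82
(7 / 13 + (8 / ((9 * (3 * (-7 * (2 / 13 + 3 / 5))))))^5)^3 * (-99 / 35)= -1192761789144546502043839959804534145337612077929716556905267473 / 2700995464096968532745410412362136090242971485871016774477789155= -0.44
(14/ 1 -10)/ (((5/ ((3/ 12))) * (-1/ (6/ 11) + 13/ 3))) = 2/ 25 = 0.08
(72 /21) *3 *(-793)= -57096 /7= -8156.57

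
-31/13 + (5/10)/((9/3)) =-173/78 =-2.22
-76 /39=-1.95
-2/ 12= -1/ 6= -0.17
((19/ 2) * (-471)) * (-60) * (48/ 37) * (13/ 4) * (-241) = -10093398120/ 37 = -272794543.78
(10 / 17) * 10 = 100 / 17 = 5.88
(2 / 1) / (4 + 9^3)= 2 / 733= 0.00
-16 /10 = -8 /5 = -1.60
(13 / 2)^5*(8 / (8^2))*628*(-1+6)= 291465005 / 64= 4554140.70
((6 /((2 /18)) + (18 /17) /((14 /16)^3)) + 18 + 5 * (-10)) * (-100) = -13749800 /5831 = -2358.05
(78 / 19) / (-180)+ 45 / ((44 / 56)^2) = 5025827 / 68970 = 72.87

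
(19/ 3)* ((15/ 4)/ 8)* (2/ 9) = 95/ 144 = 0.66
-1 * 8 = -8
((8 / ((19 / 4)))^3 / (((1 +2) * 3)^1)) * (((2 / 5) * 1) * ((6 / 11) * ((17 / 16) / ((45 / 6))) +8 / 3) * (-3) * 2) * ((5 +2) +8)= -59342848 / 1131735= -52.44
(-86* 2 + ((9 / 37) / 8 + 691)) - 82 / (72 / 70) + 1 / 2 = 1171649 / 2664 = 439.81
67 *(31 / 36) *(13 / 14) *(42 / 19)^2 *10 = 945035 / 361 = 2617.83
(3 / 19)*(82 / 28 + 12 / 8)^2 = 2883 / 931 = 3.10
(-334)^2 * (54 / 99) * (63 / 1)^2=2656594584 / 11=241508598.55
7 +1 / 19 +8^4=77958 / 19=4103.05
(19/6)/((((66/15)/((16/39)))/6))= 760/429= 1.77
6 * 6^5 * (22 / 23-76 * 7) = -569856384 / 23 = -24776364.52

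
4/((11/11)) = 4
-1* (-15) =15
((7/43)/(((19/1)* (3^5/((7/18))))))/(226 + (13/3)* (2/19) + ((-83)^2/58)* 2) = 1421/48086611470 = 0.00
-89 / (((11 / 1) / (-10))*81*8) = 445 / 3564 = 0.12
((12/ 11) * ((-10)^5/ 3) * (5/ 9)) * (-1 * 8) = 16000000/ 99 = 161616.16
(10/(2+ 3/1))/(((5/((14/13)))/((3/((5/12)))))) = 3.10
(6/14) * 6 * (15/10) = 27/7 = 3.86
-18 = -18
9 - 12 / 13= 105 / 13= 8.08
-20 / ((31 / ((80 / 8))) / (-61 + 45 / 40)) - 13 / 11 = 131322 / 341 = 385.11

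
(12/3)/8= 1/2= 0.50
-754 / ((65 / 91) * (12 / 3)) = -263.90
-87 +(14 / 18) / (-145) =-113542 / 1305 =-87.01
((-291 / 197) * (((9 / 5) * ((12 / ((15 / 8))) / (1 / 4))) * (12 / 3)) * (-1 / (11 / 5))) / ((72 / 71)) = 1322304 / 10835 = 122.04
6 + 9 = 15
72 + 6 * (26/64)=74.44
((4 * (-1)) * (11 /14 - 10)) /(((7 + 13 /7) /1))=129 /31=4.16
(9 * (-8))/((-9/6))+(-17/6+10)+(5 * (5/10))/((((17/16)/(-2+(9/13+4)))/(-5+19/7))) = 53951/1326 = 40.69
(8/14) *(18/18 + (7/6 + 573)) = 986/3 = 328.67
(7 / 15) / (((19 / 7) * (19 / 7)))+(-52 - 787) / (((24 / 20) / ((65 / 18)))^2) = -159956638291 / 21053520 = -7597.62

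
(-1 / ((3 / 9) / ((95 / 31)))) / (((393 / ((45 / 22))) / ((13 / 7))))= -55575 / 625394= -0.09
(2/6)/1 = 1/3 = 0.33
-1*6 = -6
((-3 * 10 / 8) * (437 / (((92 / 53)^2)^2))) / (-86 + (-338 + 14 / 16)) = 449757417 / 1054343552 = 0.43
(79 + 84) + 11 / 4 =663 / 4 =165.75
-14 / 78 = -7 / 39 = -0.18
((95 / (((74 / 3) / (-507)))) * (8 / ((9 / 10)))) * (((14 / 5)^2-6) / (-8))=147706 / 37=3992.05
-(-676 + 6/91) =675.93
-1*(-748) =748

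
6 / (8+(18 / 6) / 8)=48 / 67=0.72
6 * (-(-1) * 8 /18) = 8 /3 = 2.67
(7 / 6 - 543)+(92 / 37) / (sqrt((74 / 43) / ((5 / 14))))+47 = -2969 / 6+46 * sqrt(55685) / 9583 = -493.70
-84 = -84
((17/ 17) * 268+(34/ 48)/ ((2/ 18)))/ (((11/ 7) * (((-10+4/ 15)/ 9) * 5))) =-414855/ 12848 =-32.29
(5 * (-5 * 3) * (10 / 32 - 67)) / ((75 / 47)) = 50149 / 16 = 3134.31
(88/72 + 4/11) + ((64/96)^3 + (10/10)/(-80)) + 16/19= 1224197/451440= 2.71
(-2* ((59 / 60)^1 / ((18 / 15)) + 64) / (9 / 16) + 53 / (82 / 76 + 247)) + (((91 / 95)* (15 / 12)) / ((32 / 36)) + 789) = 260028602681 / 464260896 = 560.09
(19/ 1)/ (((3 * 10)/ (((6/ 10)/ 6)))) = 19/ 300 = 0.06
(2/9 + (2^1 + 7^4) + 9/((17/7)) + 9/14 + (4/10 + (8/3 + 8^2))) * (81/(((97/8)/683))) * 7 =651664836972/8245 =79037578.77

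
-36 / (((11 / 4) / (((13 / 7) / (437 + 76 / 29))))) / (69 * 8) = -2262 / 22578479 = -0.00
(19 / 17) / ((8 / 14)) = 133 / 68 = 1.96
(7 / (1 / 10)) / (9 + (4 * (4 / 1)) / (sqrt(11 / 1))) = 1386 / 127-224 * sqrt(11) / 127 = 5.06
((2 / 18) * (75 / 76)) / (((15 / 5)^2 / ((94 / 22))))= 1175 / 22572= 0.05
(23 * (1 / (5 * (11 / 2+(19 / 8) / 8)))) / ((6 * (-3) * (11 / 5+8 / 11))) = -352 / 23373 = -0.02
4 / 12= 1 / 3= 0.33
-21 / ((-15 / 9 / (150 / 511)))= 270 / 73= 3.70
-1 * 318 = -318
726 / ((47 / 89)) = 1374.77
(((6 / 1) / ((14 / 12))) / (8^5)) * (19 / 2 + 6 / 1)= 279 / 114688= 0.00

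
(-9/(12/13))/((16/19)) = -741/64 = -11.58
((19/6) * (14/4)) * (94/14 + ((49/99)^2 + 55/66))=20315807/235224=86.37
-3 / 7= -0.43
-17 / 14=-1.21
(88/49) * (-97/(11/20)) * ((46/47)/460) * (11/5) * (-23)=392656/11515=34.10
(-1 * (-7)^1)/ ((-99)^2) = 7/ 9801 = 0.00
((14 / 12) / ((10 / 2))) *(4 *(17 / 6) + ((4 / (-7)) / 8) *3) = 467 / 180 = 2.59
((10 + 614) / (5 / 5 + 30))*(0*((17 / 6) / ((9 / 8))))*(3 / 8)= 0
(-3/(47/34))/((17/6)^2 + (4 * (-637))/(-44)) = -0.03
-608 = -608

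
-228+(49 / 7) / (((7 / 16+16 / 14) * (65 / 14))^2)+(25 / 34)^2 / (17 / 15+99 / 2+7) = -2318579311085293 / 10175428931850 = -227.86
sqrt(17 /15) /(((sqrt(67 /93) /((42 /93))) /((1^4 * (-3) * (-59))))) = 100.26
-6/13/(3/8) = -16/13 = -1.23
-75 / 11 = -6.82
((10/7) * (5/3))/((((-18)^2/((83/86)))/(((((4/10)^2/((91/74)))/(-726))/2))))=-3071/4832265438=-0.00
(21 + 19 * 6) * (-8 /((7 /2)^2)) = -4320 /49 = -88.16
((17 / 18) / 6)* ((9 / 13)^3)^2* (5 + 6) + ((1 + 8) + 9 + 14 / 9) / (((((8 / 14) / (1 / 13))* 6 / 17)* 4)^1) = 1071424541 / 521295372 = 2.06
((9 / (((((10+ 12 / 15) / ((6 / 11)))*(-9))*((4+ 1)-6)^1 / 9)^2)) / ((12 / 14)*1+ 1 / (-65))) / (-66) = -11375 / 27527742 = -0.00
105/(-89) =-105/89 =-1.18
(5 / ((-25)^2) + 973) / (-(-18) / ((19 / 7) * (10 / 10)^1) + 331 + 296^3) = 770298 / 20531616625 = 0.00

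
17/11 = 1.55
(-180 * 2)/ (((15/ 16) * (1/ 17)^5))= -545225088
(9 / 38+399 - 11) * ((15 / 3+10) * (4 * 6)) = 2655540 / 19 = 139765.26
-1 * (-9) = 9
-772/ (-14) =386/ 7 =55.14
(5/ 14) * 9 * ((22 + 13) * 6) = 675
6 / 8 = 3 / 4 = 0.75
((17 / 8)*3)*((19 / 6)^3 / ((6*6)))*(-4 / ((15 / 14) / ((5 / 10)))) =-816221 / 77760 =-10.50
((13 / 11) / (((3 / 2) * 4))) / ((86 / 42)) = 91 / 946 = 0.10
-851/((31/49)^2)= -2043251/961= -2126.17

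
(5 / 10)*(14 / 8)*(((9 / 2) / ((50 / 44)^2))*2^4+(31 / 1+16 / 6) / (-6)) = 3948973 / 90000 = 43.88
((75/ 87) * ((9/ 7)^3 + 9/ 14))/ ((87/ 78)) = 2.14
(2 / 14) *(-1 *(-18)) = 18 / 7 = 2.57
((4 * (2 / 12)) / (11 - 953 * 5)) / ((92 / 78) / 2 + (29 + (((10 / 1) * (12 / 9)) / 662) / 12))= -12909 / 2724011099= -0.00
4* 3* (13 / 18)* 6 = 52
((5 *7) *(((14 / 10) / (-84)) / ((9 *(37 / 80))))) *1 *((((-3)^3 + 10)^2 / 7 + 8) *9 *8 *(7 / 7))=-18400 / 37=-497.30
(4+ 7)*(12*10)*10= 13200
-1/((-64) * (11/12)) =3/176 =0.02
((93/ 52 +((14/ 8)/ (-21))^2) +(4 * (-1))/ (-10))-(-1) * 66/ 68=503773/ 159120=3.17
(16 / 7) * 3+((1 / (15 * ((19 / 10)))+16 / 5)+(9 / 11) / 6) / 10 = 3157573 / 438900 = 7.19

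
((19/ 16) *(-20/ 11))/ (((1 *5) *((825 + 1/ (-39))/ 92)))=-17043/ 353914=-0.05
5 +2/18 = 46/9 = 5.11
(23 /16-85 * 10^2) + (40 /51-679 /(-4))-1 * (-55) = -6750791 /816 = -8273.03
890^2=792100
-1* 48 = -48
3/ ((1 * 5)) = 3/ 5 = 0.60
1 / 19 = 0.05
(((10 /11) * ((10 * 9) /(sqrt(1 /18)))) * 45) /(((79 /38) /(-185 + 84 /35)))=-76642200 * sqrt(2) /79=-1372005.55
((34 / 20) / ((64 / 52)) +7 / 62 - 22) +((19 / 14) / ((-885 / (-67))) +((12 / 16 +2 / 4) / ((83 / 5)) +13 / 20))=-19.68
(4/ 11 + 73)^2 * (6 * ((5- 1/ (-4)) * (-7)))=-287200809/ 242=-1186780.20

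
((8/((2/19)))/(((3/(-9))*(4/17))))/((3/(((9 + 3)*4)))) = -15504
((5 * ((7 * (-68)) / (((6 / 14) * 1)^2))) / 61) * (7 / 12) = -123.91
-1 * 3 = -3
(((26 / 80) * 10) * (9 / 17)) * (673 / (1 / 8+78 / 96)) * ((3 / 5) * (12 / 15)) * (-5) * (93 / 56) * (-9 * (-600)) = -3163498416 / 119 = -26584020.30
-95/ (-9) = 95/ 9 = 10.56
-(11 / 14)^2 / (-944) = 121 / 185024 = 0.00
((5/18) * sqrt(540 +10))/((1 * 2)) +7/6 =7/6 +25 * sqrt(22)/36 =4.42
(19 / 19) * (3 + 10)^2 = 169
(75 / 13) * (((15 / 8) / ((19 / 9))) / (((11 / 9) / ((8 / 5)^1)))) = 18225 / 2717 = 6.71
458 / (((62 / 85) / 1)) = 19465 / 31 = 627.90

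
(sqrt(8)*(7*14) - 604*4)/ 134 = -1208/ 67+98*sqrt(2)/ 67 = -15.96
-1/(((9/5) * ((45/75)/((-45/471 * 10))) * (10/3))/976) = 122000/471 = 259.02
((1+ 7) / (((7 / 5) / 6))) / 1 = 240 / 7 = 34.29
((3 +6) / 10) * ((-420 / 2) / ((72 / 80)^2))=-700 / 3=-233.33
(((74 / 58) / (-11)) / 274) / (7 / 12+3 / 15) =-1110 / 2054041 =-0.00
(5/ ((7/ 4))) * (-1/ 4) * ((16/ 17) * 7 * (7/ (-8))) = 70/ 17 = 4.12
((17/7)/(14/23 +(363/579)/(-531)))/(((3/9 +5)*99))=0.01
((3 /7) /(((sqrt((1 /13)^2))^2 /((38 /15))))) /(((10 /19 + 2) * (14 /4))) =61009 /2940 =20.75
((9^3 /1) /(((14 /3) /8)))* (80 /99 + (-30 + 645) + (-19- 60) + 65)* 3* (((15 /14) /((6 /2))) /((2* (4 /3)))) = 651496365 /2156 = 302178.28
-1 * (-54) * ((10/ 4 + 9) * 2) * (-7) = -8694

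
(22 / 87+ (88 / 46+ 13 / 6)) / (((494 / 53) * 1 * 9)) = 918967 / 17792892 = 0.05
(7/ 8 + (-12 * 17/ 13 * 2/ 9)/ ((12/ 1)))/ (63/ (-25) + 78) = 13675/ 1766232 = 0.01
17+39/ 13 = 20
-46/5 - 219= -1141/5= -228.20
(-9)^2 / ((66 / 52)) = 702 / 11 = 63.82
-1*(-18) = 18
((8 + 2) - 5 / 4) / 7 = 5 / 4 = 1.25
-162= -162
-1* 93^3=-804357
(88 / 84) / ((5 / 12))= 88 / 35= 2.51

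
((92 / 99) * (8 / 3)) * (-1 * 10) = -7360 / 297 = -24.78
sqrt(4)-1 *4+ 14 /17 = -20 /17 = -1.18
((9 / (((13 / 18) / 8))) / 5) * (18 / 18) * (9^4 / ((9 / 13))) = 944784 / 5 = 188956.80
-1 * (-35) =35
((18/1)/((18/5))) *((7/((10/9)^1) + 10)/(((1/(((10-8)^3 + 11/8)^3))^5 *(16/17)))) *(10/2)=185150752295739948749542236328125/1125899906842624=164446902580319641.58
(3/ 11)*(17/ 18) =17/ 66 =0.26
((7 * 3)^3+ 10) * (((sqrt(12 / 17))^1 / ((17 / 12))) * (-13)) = -2892552 * sqrt(51) / 289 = -71477.35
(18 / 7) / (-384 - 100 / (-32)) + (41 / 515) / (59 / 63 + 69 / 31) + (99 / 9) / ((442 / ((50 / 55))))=615419486197 / 14992611393760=0.04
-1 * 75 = -75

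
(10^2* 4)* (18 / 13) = 7200 / 13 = 553.85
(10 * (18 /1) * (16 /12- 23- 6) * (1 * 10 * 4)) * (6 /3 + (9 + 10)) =-4183200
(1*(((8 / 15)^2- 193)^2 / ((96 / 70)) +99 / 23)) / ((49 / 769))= 232819749792689 / 547722000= 425069.20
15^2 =225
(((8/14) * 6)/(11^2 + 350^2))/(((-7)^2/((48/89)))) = 1152/3743251267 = 0.00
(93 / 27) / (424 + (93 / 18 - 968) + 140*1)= -62 / 7179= -0.01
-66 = -66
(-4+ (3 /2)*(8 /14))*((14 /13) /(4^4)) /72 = -11 /59904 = -0.00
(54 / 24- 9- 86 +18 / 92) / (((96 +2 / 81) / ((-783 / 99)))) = 7.62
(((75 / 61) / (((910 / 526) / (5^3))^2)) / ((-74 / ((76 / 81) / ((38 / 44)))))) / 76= -11888421875 / 9588081321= -1.24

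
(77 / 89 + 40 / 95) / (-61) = -2175 / 103151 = -0.02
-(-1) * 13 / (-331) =-13 / 331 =-0.04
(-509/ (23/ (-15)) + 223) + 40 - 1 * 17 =13293/ 23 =577.96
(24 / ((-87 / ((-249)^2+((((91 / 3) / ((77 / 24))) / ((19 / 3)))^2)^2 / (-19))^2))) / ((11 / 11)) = -40416732908959343743792100713032 / 38113206568413316539749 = -1060439059.00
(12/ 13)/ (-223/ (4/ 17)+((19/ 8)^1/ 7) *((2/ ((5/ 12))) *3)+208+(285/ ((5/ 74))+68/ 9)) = 15120/ 57177523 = 0.00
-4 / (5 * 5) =-4 / 25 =-0.16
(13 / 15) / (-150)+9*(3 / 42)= 5017 / 7875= 0.64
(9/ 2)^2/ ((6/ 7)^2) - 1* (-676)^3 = 4942652857/ 16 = 308915803.56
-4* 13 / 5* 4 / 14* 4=-416 / 35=-11.89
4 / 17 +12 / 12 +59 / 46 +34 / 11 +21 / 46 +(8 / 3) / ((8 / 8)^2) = 112669 / 12903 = 8.73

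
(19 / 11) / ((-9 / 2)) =-38 / 99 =-0.38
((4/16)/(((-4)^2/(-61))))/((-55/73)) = 1.27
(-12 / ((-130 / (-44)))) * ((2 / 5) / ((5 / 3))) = -1584 / 1625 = -0.97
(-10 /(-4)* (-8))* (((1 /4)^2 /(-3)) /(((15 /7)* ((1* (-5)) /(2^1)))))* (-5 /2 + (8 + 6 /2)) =-119 /180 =-0.66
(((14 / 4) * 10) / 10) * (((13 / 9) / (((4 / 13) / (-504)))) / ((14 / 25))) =-29575 / 2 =-14787.50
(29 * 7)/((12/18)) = 304.50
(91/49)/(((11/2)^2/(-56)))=-416/121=-3.44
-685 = -685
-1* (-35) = 35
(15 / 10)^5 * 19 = 4617 / 32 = 144.28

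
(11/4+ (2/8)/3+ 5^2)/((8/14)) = 1169/24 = 48.71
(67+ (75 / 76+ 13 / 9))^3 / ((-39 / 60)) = -535554838958855 / 1040043888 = -514934.85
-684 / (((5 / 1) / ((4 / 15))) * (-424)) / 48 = 19 / 10600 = 0.00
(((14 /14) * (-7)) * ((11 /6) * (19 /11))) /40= -133 /240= -0.55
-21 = -21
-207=-207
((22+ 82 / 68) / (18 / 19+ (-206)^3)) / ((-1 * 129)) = 4997 / 242830138532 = 0.00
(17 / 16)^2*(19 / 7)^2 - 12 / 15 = 471469 / 62720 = 7.52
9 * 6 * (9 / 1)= 486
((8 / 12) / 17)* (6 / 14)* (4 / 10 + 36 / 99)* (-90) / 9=-24 / 187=-0.13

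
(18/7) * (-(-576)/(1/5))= 51840/7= 7405.71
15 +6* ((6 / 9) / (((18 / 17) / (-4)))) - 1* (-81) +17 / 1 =881 / 9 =97.89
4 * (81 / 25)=324 / 25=12.96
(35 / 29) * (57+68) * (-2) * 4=-35000 / 29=-1206.90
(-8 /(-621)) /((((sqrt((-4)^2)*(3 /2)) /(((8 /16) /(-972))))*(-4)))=1 /3621672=0.00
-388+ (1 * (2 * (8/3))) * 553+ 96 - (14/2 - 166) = 8449/3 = 2816.33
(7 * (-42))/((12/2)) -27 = -76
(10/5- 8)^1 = -6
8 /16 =1 /2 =0.50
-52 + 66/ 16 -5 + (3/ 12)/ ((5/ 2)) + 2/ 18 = -18959/ 360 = -52.66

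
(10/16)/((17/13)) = 65/136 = 0.48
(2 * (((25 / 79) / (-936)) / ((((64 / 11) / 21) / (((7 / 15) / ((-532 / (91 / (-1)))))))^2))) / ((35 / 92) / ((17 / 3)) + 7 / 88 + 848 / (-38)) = 16243900673 / 6415557407244288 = 0.00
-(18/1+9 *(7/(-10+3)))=-9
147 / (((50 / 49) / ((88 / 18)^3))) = 102263392 / 6075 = 16833.48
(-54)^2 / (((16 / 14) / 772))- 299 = 1969459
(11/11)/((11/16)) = 16/11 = 1.45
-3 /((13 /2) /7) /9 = -14 /39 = -0.36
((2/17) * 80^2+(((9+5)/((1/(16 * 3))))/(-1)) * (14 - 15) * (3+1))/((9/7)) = 409472/153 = 2676.29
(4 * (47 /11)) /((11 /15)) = 2820 /121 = 23.31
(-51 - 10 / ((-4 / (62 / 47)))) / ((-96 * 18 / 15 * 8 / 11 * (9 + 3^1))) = 61655 / 1299456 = 0.05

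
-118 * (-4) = 472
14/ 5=2.80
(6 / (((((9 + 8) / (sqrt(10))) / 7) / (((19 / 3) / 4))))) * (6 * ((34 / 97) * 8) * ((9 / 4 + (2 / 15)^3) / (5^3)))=16176524 * sqrt(10) / 13640625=3.75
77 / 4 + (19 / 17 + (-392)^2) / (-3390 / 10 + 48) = -34599 / 68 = -508.81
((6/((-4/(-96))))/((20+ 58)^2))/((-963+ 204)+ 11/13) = -1/32032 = -0.00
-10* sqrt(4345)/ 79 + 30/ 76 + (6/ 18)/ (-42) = 463/ 1197 - 10* sqrt(4345)/ 79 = -7.96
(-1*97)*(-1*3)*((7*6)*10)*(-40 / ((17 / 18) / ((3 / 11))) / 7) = -37713600 / 187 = -201677.01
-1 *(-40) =40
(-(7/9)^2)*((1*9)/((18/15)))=-245/54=-4.54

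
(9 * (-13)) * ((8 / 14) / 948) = -39 / 553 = -0.07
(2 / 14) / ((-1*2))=-1 / 14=-0.07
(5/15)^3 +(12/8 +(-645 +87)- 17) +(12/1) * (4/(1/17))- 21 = 11963/54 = 221.54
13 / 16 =0.81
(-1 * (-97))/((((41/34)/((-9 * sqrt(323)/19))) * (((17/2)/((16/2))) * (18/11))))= -17072 * sqrt(323)/779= -393.87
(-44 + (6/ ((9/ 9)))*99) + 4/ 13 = 7154/ 13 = 550.31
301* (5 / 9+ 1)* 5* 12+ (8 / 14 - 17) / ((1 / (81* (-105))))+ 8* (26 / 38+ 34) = 9581461 / 57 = 168095.81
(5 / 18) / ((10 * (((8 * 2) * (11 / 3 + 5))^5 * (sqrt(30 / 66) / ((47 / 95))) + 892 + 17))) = -144917996751 / 28016282795010795333077279888276 + 375484392061009920 * sqrt(55) / 7004070698752698833269319972069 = 0.00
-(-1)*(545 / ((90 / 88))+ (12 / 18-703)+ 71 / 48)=-24187 / 144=-167.97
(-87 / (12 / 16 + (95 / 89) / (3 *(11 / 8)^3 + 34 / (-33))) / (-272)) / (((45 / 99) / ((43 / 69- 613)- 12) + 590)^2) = 872226826074814639 / 861639785493589061975075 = 0.00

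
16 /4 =4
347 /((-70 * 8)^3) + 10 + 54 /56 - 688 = -118898304347 /175616000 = -677.04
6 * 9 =54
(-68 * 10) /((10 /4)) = -272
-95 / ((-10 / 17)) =323 / 2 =161.50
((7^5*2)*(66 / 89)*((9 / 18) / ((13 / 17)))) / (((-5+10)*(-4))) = -9428727 / 11570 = -814.93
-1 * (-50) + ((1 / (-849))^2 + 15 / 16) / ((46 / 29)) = 26839025699 / 530509536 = 50.59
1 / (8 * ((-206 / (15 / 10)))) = -3 / 3296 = -0.00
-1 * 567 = -567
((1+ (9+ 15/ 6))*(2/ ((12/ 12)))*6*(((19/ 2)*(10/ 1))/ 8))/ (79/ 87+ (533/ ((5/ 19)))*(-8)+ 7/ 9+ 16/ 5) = -371925/ 3382208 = -0.11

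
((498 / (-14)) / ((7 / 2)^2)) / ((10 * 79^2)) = -498 / 10703315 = -0.00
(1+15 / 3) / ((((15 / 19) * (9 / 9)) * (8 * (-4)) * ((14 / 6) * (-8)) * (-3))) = -19 / 4480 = -0.00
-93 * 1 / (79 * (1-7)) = 31 / 158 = 0.20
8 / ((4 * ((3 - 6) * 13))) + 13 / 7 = 493 / 273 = 1.81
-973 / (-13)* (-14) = -13622 / 13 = -1047.85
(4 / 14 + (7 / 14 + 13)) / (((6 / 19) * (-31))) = -3667 / 2604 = -1.41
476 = 476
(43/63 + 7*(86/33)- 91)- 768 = -582172/693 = -840.08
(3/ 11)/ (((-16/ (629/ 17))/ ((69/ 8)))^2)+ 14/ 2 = 115.50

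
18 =18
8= 8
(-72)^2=5184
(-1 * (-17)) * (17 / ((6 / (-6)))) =-289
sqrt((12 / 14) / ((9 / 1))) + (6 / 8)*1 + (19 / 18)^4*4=sqrt(42) / 21 + 37501 / 6561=6.02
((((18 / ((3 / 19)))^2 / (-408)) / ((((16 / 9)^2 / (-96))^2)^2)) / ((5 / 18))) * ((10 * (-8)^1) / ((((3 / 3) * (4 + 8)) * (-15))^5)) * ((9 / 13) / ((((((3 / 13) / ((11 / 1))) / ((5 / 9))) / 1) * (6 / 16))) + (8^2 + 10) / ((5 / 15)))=-77955131673 / 6963200000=-11.20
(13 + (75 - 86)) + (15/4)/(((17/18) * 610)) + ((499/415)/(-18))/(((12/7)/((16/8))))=44818487/23239170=1.93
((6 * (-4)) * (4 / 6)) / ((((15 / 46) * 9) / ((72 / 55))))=-7.14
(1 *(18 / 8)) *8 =18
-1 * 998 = -998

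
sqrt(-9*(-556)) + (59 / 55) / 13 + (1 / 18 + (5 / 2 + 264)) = 6*sqrt(139) + 1715816 / 6435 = 337.38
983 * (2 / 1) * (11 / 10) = 2162.60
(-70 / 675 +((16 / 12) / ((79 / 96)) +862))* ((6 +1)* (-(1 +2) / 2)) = -32232914 / 3555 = -9066.92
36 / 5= 7.20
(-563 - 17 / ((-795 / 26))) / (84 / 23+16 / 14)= -71990023 / 613740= -117.30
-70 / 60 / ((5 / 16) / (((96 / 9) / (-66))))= 896 / 1485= 0.60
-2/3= -0.67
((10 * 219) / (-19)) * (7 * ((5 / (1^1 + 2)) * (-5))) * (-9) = -1149750 / 19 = -60513.16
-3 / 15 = -1 / 5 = -0.20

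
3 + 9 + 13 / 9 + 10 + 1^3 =220 / 9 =24.44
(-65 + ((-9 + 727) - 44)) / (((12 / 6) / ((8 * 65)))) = 158340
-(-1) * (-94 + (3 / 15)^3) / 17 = -11749 / 2125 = -5.53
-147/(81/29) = -1421/27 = -52.63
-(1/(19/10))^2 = -100/361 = -0.28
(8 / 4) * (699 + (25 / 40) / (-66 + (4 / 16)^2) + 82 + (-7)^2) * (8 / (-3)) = -934016 / 211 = -4426.62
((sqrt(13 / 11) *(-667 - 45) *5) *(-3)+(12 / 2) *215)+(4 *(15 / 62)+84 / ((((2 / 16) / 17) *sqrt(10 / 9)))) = 40020 / 31+17136 *sqrt(10) / 5+10680 *sqrt(143) / 11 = 23739.11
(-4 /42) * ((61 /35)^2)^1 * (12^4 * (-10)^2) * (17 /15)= -1165953024 /1715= -679855.99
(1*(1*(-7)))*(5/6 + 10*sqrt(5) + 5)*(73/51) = -282.49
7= 7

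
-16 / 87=-0.18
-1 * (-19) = 19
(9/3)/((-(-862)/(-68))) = -102/431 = -0.24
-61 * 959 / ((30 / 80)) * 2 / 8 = -116998 / 3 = -38999.33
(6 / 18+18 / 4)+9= 83 / 6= 13.83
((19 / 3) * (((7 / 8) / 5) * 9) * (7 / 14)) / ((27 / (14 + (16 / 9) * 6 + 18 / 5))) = 7049 / 1350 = 5.22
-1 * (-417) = 417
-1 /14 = -0.07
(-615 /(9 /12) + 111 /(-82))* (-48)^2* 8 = -620706816 /41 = -15139190.63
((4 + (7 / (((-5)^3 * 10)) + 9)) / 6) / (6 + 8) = 16243 / 105000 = 0.15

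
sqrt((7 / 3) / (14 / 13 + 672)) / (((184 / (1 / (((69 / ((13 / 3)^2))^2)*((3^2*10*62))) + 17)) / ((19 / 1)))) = 695056742599*sqrt(78) / 59391799128000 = 0.10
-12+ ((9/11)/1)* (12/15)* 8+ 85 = 4303/55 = 78.24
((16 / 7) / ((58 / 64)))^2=262144 / 41209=6.36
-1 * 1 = -1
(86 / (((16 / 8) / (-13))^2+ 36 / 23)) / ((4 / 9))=1504269 / 12352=121.78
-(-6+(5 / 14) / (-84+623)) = 45271 / 7546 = 6.00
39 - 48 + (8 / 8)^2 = -8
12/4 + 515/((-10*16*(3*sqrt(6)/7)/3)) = -6.20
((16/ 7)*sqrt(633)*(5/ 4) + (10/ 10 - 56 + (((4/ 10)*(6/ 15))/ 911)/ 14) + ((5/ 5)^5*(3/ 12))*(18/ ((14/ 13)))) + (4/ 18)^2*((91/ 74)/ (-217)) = -430146077317/ 8463827700 + 20*sqrt(633)/ 7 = 21.06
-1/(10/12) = -6/5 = -1.20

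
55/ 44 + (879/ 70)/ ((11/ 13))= 24779/ 1540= 16.09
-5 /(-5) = 1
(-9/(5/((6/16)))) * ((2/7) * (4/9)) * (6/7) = -18/245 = -0.07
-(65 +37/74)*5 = -655/2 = -327.50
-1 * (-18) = 18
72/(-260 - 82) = -4/19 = -0.21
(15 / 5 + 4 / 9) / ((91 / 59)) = 1829 / 819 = 2.23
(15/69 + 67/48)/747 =1781/824688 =0.00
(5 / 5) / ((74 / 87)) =87 / 74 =1.18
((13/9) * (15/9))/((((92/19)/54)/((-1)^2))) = 26.85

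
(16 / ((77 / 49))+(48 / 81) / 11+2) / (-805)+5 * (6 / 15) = 20632 / 10395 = 1.98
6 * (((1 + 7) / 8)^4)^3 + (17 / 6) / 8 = 305 / 48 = 6.35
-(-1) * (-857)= -857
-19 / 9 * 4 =-76 / 9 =-8.44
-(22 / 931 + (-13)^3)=2045385 / 931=2196.98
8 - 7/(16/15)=23/16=1.44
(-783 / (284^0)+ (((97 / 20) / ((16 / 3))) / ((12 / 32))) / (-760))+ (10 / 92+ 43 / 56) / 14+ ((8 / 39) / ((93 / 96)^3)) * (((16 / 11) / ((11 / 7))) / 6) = -11312622848117083553 / 14449533067569600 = -782.91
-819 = -819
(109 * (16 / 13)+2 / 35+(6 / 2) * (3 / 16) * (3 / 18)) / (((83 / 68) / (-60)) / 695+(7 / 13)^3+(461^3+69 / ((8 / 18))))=11713708102785 / 8544890964085237286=0.00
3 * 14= 42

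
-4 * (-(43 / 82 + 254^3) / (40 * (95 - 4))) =1343739291 / 74620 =18007.76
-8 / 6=-4 / 3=-1.33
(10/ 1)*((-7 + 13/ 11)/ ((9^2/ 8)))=-5120/ 891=-5.75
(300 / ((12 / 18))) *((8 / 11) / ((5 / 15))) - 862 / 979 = 960338 / 979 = 980.94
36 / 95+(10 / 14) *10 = 5002 / 665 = 7.52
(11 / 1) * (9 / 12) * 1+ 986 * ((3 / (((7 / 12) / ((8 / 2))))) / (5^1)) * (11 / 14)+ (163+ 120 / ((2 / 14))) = 4114673 / 980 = 4198.65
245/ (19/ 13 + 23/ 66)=135.36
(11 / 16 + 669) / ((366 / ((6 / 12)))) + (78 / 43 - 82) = -39922231 / 503616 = -79.27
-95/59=-1.61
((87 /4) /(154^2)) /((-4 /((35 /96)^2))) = -725 /23789568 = -0.00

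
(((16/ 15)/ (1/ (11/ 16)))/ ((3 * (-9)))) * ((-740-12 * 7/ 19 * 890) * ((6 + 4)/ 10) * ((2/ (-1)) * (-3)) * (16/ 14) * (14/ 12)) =1563232/ 1539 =1015.75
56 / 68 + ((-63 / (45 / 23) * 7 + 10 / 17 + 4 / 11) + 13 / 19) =-3960536 / 17765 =-222.94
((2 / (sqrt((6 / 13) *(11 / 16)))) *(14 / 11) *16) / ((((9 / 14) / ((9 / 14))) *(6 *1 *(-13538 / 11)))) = -0.01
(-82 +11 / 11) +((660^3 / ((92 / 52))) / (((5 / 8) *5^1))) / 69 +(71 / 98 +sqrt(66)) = sqrt(66) +39064628117 / 51842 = 753540.55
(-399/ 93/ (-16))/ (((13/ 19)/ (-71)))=-179417/ 6448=-27.83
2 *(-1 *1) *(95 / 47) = -190 / 47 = -4.04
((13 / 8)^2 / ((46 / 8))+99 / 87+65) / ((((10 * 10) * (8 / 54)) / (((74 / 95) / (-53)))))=-28400571 / 429868160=-0.07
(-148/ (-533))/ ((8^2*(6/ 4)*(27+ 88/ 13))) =37/ 431976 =0.00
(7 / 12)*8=14 / 3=4.67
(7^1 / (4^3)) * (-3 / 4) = -21 / 256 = -0.08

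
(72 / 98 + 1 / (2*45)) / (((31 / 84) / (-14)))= -13156 / 465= -28.29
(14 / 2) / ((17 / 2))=14 / 17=0.82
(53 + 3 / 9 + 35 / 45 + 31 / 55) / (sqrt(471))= 27064 * sqrt(471) / 233145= 2.52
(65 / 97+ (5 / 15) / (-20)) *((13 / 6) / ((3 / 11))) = 543829 / 104760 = 5.19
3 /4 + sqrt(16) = 19 /4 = 4.75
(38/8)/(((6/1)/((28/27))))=133/162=0.82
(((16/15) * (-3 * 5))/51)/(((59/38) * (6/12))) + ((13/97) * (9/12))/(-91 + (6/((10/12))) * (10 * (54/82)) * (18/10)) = -570882427/1353123228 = -0.42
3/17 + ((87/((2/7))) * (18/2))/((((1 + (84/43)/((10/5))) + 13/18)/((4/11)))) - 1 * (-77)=174386444/390643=446.41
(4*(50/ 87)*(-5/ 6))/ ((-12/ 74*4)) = 4625/ 1566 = 2.95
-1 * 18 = -18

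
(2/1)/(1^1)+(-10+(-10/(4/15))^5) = -2373047131/32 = -74157722.84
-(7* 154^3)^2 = -653612583959104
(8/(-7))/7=-8/49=-0.16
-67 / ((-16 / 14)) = 469 / 8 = 58.62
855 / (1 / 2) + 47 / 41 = 70157 / 41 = 1711.15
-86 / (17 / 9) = -774 / 17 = -45.53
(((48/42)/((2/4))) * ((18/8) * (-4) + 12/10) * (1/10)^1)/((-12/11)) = 1.63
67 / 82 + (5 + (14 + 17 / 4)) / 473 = 67195 / 77572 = 0.87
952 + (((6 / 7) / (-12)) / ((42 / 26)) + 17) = 284873 / 294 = 968.96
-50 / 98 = -25 / 49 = -0.51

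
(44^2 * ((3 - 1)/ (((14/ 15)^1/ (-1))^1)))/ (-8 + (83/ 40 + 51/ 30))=1161600/ 1183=981.91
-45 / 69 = -15 / 23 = -0.65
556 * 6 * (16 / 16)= 3336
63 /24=21 /8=2.62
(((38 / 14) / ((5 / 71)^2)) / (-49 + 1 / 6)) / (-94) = 287337 / 2409925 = 0.12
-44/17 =-2.59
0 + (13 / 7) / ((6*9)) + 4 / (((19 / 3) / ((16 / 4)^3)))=290551 / 7182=40.46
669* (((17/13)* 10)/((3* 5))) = 583.23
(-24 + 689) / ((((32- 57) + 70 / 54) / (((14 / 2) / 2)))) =-98.19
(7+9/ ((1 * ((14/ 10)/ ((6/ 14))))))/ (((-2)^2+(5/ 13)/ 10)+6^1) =12428/ 12789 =0.97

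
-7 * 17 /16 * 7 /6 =-833 /96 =-8.68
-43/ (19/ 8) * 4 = -1376/ 19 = -72.42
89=89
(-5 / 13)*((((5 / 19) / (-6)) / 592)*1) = 25 / 877344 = 0.00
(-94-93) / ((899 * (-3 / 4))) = 748 / 2697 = 0.28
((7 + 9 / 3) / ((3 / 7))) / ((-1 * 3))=-70 / 9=-7.78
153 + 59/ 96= 14747/ 96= 153.61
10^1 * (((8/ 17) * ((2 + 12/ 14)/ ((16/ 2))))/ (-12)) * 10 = -1.40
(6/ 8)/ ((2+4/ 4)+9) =1/ 16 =0.06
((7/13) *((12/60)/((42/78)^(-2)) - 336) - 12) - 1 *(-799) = 6658098/10985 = 606.11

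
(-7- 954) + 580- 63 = -444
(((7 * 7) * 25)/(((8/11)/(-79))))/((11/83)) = -8032325/8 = -1004040.62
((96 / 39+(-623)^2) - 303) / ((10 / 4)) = 2016708 / 13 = 155131.38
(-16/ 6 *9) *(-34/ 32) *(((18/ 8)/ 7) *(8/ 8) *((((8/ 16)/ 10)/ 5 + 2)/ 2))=92259/ 11200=8.24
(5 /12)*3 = 5 /4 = 1.25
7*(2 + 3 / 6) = 35 / 2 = 17.50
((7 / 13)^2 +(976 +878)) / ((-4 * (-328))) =313375 / 221728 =1.41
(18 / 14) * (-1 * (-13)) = 16.71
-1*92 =-92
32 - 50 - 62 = -80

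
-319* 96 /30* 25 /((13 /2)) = -51040 /13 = -3926.15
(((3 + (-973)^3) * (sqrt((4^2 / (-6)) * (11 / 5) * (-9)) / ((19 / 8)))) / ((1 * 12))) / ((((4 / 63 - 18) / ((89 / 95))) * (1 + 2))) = 1147774473244 * sqrt(330) / 5099125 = 4089007.18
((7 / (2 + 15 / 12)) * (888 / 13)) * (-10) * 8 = -11769.94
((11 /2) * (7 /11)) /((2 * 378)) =1 /216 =0.00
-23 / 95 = -0.24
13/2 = 6.50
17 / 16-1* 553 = -8831 / 16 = -551.94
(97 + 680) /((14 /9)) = 999 /2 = 499.50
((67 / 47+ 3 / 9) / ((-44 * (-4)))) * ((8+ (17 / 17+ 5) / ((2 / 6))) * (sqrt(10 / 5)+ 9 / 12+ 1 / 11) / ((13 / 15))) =5735 / 22748+ 155 * sqrt(2) / 517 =0.68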